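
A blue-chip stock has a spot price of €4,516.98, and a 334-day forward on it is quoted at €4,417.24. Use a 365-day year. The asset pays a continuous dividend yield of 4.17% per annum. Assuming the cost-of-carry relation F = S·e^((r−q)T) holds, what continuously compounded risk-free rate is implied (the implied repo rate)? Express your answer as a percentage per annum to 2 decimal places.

1.73%

From F = S·e^((r−q)T): (r − q) = ln(F/S)/T
ln(4417.24/4516.98) = ln(0.977919) = -0.022328
(r − q) = -0.022328 / (334/365) = -0.024400
r = ln(F/S)/T + q = -0.024400 + 0.0417 = 0.017300
r = 1.73%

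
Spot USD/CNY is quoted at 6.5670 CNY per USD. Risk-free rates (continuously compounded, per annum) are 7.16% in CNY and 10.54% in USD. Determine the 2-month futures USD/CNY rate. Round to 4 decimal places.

6.5301

F = S·e^((r_CNY − r_USD)T) = 6.5670 · e^((0.0716 − 0.1054) × 2/12)
= 6.5670 · e^-0.005633 = 6.5670 × 0.994383
F = 6.5301 CNY per USD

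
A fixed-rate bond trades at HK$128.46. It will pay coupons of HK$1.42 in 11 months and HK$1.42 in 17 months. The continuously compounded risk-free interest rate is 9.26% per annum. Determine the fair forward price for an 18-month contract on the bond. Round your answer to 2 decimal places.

PV(coupons) I = 1.42·e^(−0.0926·11/12) + 1.42·e^(−0.0926·17/12)
I = 1.3044 + 1.2454 = 2.5498
F = (S − I)·e^(rT) = (128.46 − 2.5498) · e^(0.0926·18/12)
= 125.9102 · e^0.138900 = 125.9102 × 1.149009 = HK$144.67

HK$144.67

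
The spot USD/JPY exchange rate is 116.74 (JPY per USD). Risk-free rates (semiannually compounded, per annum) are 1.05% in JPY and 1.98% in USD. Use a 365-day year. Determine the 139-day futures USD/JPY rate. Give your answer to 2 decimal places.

By covered interest parity, F = S · (1+r_JPY/2)^(2T) / (1+r_USD/2)^(2T)
= 116.74 × 1.003996 / 1.007531 = 116.74 × 0.996491
F = 116.33 JPY per USD

116.33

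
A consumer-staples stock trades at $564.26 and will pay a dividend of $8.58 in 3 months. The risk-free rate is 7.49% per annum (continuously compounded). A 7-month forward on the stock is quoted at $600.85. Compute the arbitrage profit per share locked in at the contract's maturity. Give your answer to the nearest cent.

PV(dividends) I = 8.58·e^(−0.0749·3/12) = 8.4208
Fair forward F* = (S − I)·e^(rT) = (564.26 − 8.4208)·e^0.043692 = 555.8392 × 1.044661 = 580.6635
Market $600.85 > fair 580.6635: forward overpriced → cash-and-carry (borrow at r, buy the stock and collect the dividends, short the forward).
Profit at T = |F_mkt − F*| = |600.85 − 580.6635| = $20.19 per share

$20.19 per share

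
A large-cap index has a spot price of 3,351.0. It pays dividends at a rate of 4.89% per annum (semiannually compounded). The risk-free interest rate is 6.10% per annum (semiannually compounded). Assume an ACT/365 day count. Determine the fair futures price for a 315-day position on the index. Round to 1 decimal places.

F = S · (1+r/2)^(2T) / (1+q/2)^(2T)
= 3351.0 × 1.053225 / 1.042575 = 3351.0 × 1.010215
F = 3,385.2

3,385.2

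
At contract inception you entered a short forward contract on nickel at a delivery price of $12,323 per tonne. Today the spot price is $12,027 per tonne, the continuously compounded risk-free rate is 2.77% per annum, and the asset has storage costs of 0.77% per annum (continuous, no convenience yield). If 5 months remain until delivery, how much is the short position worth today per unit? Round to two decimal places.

$115.94 per tonne

Current fair forward for the remaining 5 months: F = S·e^((r + u)·T), (r + u) = 0.0277 + 0.0077 = 0.0354
F = 12027 · e^(0.0354 × 5/12) = 12027 × 1.01485932 = 12205.7130
Value of long forward = (F − K)·e^(−rT) = (12205.7130 − 12323) · e^(−0.0277·5/12)
= -117.2870 × 0.98852468 = -115.94
Short position value = −(long value) = $115.94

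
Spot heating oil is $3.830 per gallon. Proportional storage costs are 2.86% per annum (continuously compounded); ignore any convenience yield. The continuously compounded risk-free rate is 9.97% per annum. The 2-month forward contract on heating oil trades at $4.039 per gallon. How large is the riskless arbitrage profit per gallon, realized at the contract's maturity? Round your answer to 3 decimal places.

$0.126 per gallon

Fair forward: F* = S·e^(carry·T), with carry = (r + u) = 0.0997 + 0.0286 = 0.1283
F* = 3.830 · e^(0.1283 × 2/12) = 3.830 · e^0.021383 = 3.830 × 1.021613 = $3.9128
Market $4.039 > fair $3.9128: forward overpriced → cash-and-carry (buy spot, short the forward).
At maturity, profit = |F_mkt − F*| = |4.039 − 3.9128| = $0.126 per gallon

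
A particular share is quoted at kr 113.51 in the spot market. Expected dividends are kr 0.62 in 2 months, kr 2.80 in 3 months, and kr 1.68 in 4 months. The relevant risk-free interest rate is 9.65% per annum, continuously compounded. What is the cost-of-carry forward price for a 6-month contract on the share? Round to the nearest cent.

PV(dividends) I = 0.62·e^(−0.0965·2/12) + 2.80·e^(−0.0965·3/12) + 1.68·e^(−0.0965·4/12)
I = 0.6101 + 2.7333 + 1.6268 = 4.9702
F = (S − I)·e^(rT) = (113.51 − 4.9702) · e^(0.0965·6/12)
= 108.5398 · e^0.048250 = 108.5398 × 1.049433 = kr 113.91

kr 113.91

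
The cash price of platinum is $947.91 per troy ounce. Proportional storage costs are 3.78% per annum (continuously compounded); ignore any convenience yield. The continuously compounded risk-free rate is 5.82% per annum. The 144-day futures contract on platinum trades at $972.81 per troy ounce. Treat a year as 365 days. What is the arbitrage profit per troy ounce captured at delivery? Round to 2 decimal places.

$11.69 per troy ounce

Fair futures: F* = S·e^(carry·T), with carry = (r + u) = 0.0582 + 0.0378 = 0.0960
F* = 947.91 · e^(0.0960 × 144/365) = 947.91 · e^0.037874 = 947.91 × 1.038600 = $984.4993
Market $972.81 < fair $984.4993: forward underpriced → reverse cash-and-carry (short spot, go long the forward).
At maturity, profit = |F_mkt − F*| = |972.81 − 984.4993| = $11.69 per troy ounce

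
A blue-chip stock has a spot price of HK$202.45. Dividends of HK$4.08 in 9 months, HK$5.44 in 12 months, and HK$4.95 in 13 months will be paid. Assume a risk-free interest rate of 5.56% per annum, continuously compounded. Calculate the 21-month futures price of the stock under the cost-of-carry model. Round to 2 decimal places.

HK$208.02

PV(dividends) I = 4.08·e^(−0.0556·9/12) + 5.44·e^(−0.0556·12/12) + 4.95·e^(−0.0556·13/12)
I = 3.9134 + 5.1458 + 4.6606 = 13.7198
F = (S − I)·e^(rT) = (202.45 − 13.7198) · e^(0.0556·21/12)
= 188.7302 · e^0.097300 = 188.7302 × 1.102191 = HK$208.02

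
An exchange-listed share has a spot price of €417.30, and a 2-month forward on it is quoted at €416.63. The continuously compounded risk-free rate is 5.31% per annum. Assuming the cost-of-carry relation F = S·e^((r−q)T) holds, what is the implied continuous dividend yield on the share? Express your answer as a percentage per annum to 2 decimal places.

From F = S·e^((r−q)T): (r − q) = ln(F/S)/T
ln(416.63/417.30) = ln(0.998394) = -0.001607
(r − q) = -0.001607 / (2/12) = -0.009642
q = r − ln(F/S)/T = 0.0531 + 0.009642 = 0.062742
q = 6.27%

6.27%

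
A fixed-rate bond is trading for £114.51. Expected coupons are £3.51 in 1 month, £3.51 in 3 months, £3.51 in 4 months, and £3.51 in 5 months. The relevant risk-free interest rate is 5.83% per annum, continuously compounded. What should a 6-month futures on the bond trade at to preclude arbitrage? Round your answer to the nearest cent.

£103.67

PV(coupons) I = 3.51·e^(−0.0583·1/12) + 3.51·e^(−0.0583·3/12) + 3.51·e^(−0.0583·4/12) + 3.51·e^(−0.0583·5/12)
I = 3.4930 + 3.4592 + 3.4424 + 3.4258 = 13.8204
F = (S − I)·e^(rT) = (114.51 − 13.8204) · e^(0.0583·6/12)
= 100.6896 · e^0.029150 = 100.6896 × 1.029579 = £103.67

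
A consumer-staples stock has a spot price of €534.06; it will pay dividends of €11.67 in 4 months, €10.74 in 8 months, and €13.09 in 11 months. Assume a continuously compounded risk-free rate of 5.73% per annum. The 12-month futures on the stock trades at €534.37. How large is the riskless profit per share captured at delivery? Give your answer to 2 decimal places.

€5.04 per share

PV(dividends) I = 11.67·e^(−0.0573·4/12) + 10.74·e^(−0.0573·8/12) + 13.09·e^(−0.0573·11/12) = 34.2069
Fair futures F* = (S − I)·e^(rT) = (534.06 − 34.2069)·e^0.057300 = 499.8531 × 1.058973 = 529.3309
Market €534.37 > fair 529.3309: forward overpriced → cash-and-carry (borrow at r, buy the stock and collect the dividends, short the forward).
Profit at T = |F_mkt − F*| = |534.37 − 529.3309| = €5.04 per share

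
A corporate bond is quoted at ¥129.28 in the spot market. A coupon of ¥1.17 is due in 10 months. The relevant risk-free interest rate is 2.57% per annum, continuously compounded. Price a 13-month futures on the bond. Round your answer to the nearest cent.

PV(coupons) I = 1.17·e^(−0.0257·10/12)
I = 1.1452
F = (S − I)·e^(rT) = (129.28 − 1.1452) · e^(0.0257·13/12)
= 128.1348 · e^0.027842 = 128.1348 × 1.028233 = ¥131.75

¥131.75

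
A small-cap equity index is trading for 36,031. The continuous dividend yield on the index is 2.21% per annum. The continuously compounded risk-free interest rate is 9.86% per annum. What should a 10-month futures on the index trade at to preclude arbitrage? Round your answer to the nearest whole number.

38,403

F = S·e^((r − q)T) = 36031 · e^((0.0986 − 0.0221) × 10/12)
= 36031 · e^0.063750 = 36031 × 1.065826
F = 38,403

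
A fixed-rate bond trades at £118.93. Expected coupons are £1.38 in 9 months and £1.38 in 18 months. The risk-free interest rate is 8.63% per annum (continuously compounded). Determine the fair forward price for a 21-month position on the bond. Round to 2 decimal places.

£135.40

PV(coupons) I = 1.38·e^(−0.0863·9/12) + 1.38·e^(−0.0863·18/12)
I = 1.2935 + 1.2124 = 2.5059
F = (S − I)·e^(rT) = (118.93 − 2.5059) · e^(0.0863·21/12)
= 116.4241 · e^0.151025 = 116.4241 × 1.163026 = £135.40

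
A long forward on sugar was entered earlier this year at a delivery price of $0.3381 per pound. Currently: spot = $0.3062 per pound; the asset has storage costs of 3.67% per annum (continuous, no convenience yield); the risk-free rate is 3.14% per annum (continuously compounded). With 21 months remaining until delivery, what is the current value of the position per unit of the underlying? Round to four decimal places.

Current fair forward for the remaining 21 months: F = S·e^((r + u)·T), (r + u) = 0.0314 + 0.0367 = 0.0681
F = 0.3062 · e^(0.0681 × 21/12) = 0.3062 × 1.126567 = 0.3450
Value of long forward = (F − K)·e^(−rT) = (0.3450 − 0.3381) · e^(−0.0314·21/12)
= 0.0069 × 0.946532 = 0.0065

$0.0065 per pound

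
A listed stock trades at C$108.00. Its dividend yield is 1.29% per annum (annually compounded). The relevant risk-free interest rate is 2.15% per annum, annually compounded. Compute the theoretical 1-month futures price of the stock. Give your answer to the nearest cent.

F = S · (1+r)^T / (1+q)^T
= 108.00 × 1.001774 / 1.001069 = 108.00 × 1.000704
F = C$108.08

C$108.08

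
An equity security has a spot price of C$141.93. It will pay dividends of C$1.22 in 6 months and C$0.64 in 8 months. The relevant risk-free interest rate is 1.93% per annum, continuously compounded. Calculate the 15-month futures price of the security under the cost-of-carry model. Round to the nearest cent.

PV(dividends) I = 1.22·e^(−0.0193·6/12) + 0.64·e^(−0.0193·8/12)
I = 1.2083 + 0.6318 = 1.8401
F = (S − I)·e^(rT) = (141.93 − 1.8401) · e^(0.0193·15/12)
= 140.0899 · e^0.024125 = 140.0899 × 1.024418 = C$143.51

C$143.51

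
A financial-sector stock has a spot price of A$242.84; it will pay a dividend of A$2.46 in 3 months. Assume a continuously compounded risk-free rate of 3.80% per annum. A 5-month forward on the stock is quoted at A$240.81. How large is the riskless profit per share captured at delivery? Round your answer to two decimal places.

A$3.43 per share

PV(dividends) I = 2.46·e^(−0.0380·3/12) = 2.4367
Fair forward F* = (S − I)·e^(rT) = (242.84 − 2.4367)·e^0.015833 = 240.4033 × 1.015959 = 244.2399
Market A$240.81 < fair 244.2399: forward underpriced → reverse cash-and-carry (short the stock, invest proceeds at r, pay the dividends, go long the forward).
Profit at T = |F_mkt − F*| = |240.81 − 244.2399| = A$3.43 per share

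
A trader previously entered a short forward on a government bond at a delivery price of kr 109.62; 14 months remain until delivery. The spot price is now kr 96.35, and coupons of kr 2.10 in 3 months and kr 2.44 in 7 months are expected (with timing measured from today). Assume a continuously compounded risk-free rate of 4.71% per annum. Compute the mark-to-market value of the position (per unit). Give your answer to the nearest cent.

PV(remaining coupons) I = 2.10·e^(−0.0471·3/12) + 2.44·e^(−0.0471·7/12) = 4.4493
Current forward F = (S − I)·e^(rT) = (96.35 − 4.4493)·e^(0.0471·14/12) = 91.9007 × 1.056488 = 97.0920
Value (long) = (F − K)·e^(−rT) = (97.0920 − 109.62) × 0.946532 = -11.8582
Short position value = −(long value) = kr 11.86

kr 11.86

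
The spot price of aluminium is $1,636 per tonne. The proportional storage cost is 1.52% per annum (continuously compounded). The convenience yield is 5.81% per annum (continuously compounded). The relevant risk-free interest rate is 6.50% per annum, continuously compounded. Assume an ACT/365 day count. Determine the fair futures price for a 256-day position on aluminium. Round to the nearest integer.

$1,662 per tonne

Net carry = r + u − y = 0.0650 + 0.0152 − 0.0581 = 0.0221
F = S·e^((r+u−y)T) = 1636 · e^(0.0221 × 256/365) = 1636 · e^0.015500
= 1636 × 1.015621 = $1,662 per tonne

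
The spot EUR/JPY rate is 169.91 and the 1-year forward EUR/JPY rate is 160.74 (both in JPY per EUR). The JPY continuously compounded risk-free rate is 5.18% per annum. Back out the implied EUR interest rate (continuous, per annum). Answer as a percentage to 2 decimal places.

10.73%

F = S·e^((r_JPY − r_EUR)T) ⇒ r_EUR = r_JPY − ln(F/S)/T
ln(160.74/169.91) = -0.055481; /(1) = -0.055481
r_EUR = 0.0518 + 0.055481 = 0.107281
r_EUR = 10.73%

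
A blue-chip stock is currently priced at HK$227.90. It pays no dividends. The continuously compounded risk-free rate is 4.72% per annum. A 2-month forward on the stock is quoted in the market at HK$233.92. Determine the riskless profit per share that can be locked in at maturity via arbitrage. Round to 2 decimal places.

Fair forward: F* = S·e^(carry·T), with carry = r = 0.0472
F* = 227.90 · e^(0.0472 × 2/12) = 227.90 · e^0.007867 = 227.90 × 1.007898 = HK$229.7000
Market HK$233.92 > fair HK$229.7000: forward overpriced → cash-and-carry (buy spot, short the forward).
At maturity, profit = |F_mkt − F*| = |233.92 − 229.7000| = HK$4.22 per share

HK$4.22 per share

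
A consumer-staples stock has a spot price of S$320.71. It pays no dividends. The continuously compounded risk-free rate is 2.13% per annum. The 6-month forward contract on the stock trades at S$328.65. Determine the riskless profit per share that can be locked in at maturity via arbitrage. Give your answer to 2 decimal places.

Fair forward: F* = S·e^(carry·T), with carry = r = 0.0213
F* = 320.71 · e^(0.0213 × 6/12) = 320.71 · e^0.010650 = 320.71 × 1.010707 = S$324.1438
Market S$328.65 > fair S$324.1438: forward overpriced → cash-and-carry (buy spot, short the forward).
At maturity, profit = |F_mkt − F*| = |328.65 − 324.1438| = S$4.51 per share

S$4.51 per share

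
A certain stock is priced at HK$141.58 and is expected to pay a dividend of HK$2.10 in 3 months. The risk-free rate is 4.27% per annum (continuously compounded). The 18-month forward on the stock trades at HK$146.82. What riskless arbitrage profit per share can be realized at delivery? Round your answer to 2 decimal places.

PV(dividends) I = 2.10·e^(−0.0427·3/12) = 2.0777
Fair forward F* = (S − I)·e^(rT) = (141.58 − 2.0777)·e^0.064050 = 139.5023 × 1.066146 = 148.7298
Market HK$146.82 < fair 148.7298: forward underpriced → reverse cash-and-carry (short the stock, invest proceeds at r, pay the dividends, go long the forward).
Profit at T = |F_mkt − F*| = |146.82 − 148.7298| = HK$1.91 per share

HK$1.91 per share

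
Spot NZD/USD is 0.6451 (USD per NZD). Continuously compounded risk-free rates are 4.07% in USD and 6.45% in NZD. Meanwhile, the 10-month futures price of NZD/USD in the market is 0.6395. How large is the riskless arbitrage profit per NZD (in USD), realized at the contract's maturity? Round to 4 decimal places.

0.0071 per NZD (in USD)

Fair futures: F* = S·e^(carry·T), with carry = (r_USD − r_NZD) = 0.0407 − 0.0645 = -0.0238
F* = 0.6451 · e^(-0.0238 × 10/12) = 0.6451 · e^-0.019833 = 0.6451 × 0.980362 = 0.6324
Market 0.6395 > fair 0.6324: forward overpriced → cash-and-carry (buy spot, short the forward).
At maturity, profit = |F_mkt − F*| = |0.6395 − 0.6324| = 0.0071 per NZD (in USD)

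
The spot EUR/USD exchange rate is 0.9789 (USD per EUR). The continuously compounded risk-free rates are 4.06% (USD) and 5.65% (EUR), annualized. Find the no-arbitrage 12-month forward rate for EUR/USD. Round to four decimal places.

0.9635

F = S·e^((r_USD − r_EUR)T) = 0.9789 · e^((0.0406 − 0.0565) × 12/12)
= 0.9789 · e^-0.015900 = 0.9789 × 0.984226
F = 0.9635 USD per EUR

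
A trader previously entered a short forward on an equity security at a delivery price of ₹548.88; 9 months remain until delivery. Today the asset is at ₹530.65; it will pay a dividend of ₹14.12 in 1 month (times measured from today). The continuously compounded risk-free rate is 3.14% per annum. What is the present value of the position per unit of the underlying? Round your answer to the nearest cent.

₹19.54

PV(remaining dividends) I = 14.12·e^(−0.0314·1/12) = 14.0831
Current forward F = (S − I)·e^(rT) = (530.65 − 14.0831)·e^(0.0314·9/12) = 516.5669 × 1.023829 = 528.8762
Value (long) = (F − K)·e^(−rT) = (528.8762 − 548.88) × 0.976725 = -19.5382
Short position value = −(long value) = ₹19.54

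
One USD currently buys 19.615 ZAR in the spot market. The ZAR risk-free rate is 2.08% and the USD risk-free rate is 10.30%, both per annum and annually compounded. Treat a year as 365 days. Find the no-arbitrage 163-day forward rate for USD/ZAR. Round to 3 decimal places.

18.948

By covered interest parity, F = S · (1+r_ZAR)^T / (1+r_USD)^T
= 19.615 × 1.009236 / 1.044752 = 19.615 × 0.966005
F = 18.948 ZAR per USD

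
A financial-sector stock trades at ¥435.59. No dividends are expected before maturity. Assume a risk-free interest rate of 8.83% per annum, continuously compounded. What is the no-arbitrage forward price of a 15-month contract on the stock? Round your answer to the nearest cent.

¥486.42

F = S·e^(rT) = 435.59 · e^(0.0883 × 15/12)
= 435.59 · e^0.110375 = 435.59 × 1.116697
F = ¥486.42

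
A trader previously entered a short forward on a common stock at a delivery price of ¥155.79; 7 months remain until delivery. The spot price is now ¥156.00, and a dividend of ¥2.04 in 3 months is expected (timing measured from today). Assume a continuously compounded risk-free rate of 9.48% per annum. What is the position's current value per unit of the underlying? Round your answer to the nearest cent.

PV(remaining dividends) I = 2.04·e^(−0.0948·3/12) = 1.9922
Current forward F = (S − I)·e^(rT) = (156.00 − 1.9922)·e^(0.0948·7/12) = 154.0078 × 1.056858 = 162.7644
Value (long) = (F − K)·e^(−rT) = (162.7644 − 155.79) × 0.946201 = 6.5992
Short position value = −(long value) = -¥6.60

-¥6.60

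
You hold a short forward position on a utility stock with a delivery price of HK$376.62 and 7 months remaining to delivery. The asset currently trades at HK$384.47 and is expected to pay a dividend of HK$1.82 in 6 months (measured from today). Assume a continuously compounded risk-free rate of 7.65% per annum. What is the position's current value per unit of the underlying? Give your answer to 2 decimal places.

-HK$22.54

PV(remaining dividends) I = 1.82·e^(−0.0765·6/12) = 1.7517
Current forward F = (S − I)·e^(rT) = (384.47 − 1.7517)·e^(0.0765·7/12) = 382.7183 × 1.045636 = 400.1840
Value (long) = (F − K)·e^(−rT) = (400.1840 − 376.62) × 0.956356 = 22.5356
Short position value = −(long value) = -HK$22.54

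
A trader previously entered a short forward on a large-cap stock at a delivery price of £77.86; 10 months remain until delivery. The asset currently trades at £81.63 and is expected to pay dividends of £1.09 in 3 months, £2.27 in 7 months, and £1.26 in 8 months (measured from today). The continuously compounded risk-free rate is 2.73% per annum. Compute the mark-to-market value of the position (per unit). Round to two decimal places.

-£0.97

PV(remaining dividends) I = 1.09·e^(−0.0273·3/12) + 2.27·e^(−0.0273·7/12) + 1.26·e^(−0.0273·8/12) = 4.5540
Current forward F = (S − I)·e^(rT) = (81.63 − 4.5540)·e^(0.0273·10/12) = 77.0760 × 1.023011 = 78.8496
Value (long) = (F − K)·e^(−rT) = (78.8496 − 77.86) × 0.977507 = 0.9673
Short position value = −(long value) = -£0.97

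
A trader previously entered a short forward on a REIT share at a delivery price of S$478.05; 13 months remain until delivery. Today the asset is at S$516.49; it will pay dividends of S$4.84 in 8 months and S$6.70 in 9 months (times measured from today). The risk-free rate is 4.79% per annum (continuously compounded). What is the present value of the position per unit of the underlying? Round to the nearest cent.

PV(remaining dividends) I = 4.84·e^(−0.0479·8/12) + 6.70·e^(−0.0479·9/12) = 11.1515
Current forward F = (S − I)·e^(rT) = (516.49 − 11.1515)·e^(0.0479·13/12) = 505.3385 × 1.053262 = 532.2538
Value (long) = (F − K)·e^(−rT) = (532.2538 − 478.05) × 0.949432 = 51.4628
Short position value = −(long value) = -S$51.46

-S$51.46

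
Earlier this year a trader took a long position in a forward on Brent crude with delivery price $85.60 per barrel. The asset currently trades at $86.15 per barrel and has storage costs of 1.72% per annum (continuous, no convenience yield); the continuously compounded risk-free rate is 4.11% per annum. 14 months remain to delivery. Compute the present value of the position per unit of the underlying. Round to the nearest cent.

Current fair forward for the remaining 14 months: F = S·e^((r + u)·T), (r + u) = 0.0411 + 0.0172 = 0.0583
F = 86.15 · e^(0.0583 × 14/12) = 86.15 × 1.070383 = 92.2135
Value of long forward = (F − K)·e^(−rT) = (92.2135 − 85.60) · e^(−0.0411·14/12)
= 6.6135 × 0.953181 = 6.30

$6.30 per barrel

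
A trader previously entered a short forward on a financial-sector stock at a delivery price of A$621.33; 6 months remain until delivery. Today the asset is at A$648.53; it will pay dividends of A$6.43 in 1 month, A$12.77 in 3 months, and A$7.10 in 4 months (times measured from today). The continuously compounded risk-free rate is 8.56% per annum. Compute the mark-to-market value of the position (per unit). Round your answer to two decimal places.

PV(remaining dividends) I = 6.43·e^(−0.0856·1/12) + 12.77·e^(−0.0856·3/12) + 7.10·e^(−0.0856·4/12) = 25.7842
Current forward F = (S − I)·e^(rT) = (648.53 − 25.7842)·e^(0.0856·6/12) = 622.7458 × 1.043729 = 649.9779
Value (long) = (F − K)·e^(−rT) = (649.9779 − 621.33) × 0.958103 = 27.4476
Short position value = −(long value) = -A$27.45

-A$27.45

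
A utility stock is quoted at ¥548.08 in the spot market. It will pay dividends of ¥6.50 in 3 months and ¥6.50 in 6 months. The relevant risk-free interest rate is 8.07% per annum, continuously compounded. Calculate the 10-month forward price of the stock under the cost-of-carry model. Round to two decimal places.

¥572.72

PV(dividends) I = 6.50·e^(−0.0807·3/12) + 6.50·e^(−0.0807·6/12)
I = 6.3702 + 6.2429 = 12.6131
F = (S − I)·e^(rT) = (548.08 − 12.6131) · e^(0.0807·10/12)
= 535.4669 · e^0.067250 = 535.4669 × 1.069563 = ¥572.72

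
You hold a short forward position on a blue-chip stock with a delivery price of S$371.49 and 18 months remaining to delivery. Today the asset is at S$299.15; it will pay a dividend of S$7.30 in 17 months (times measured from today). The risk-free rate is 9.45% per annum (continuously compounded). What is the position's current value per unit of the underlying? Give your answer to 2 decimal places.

S$29.63

PV(remaining dividends) I = 7.30·e^(−0.0945·17/12) = 6.3853
Current forward F = (S − I)·e^(rT) = (299.15 − 6.3853)·e^(0.0945·18/12) = 292.7647 × 1.152289 = 337.3495
Value (long) = (F − K)·e^(−rT) = (337.3495 − 371.49) × 0.867838 = -29.6284
Short position value = −(long value) = S$29.63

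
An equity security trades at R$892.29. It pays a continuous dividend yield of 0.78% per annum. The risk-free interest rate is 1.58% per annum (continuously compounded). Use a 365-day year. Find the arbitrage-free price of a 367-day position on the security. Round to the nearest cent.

R$899.50

F = S·e^((r − q)T) = 892.29 · e^((0.0158 − 0.0078) × 367/365)
= 892.29 · e^0.008044 = 892.29 × 1.008076
F = R$899.50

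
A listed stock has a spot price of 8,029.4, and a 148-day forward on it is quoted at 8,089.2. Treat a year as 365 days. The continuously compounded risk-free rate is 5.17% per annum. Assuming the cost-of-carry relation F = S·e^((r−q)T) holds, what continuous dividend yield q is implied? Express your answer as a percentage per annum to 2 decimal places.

3.34%

From F = S·e^((r−q)T): (r − q) = ln(F/S)/T
ln(8089.2/8029.4) = ln(1.007448) = 0.007420
(r − q) = 0.007420 / (148/365) = 0.018299
q = r − ln(F/S)/T = 0.0517 − 0.018299 = 0.033401
q = 3.34%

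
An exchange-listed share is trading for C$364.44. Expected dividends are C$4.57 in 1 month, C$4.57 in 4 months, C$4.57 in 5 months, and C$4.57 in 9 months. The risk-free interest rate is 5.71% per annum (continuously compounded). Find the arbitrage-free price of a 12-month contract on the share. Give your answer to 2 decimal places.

PV(dividends) I = 4.57·e^(−0.0571·1/12) + 4.57·e^(−0.0571·4/12) + 4.57·e^(−0.0571·5/12) + 4.57·e^(−0.0571·9/12)
I = 4.5483 + 4.4838 + 4.4626 + 4.3784 = 17.8731
F = (S − I)·e^(rT) = (364.44 − 17.8731) · e^(0.0571·12/12)
= 346.5669 · e^0.057100 = 346.5669 × 1.058762 = C$366.93

C$366.93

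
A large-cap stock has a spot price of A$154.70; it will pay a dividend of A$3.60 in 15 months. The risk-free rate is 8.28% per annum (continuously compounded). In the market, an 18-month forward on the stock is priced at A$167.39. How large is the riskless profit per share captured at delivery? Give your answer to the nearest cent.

PV(dividends) I = 3.60·e^(−0.0828·15/12) = 3.2460
Fair forward F* = (S − I)·e^(rT) = (154.70 − 3.2460)·e^0.124200 = 151.4540 × 1.132242 = 171.4826
Market A$167.39 < fair 171.4826: forward underpriced → reverse cash-and-carry (short the stock, invest proceeds at r, pay the dividends, go long the forward).
Profit at T = |F_mkt − F*| = |167.39 − 171.4826| = A$4.09 per share

A$4.09 per share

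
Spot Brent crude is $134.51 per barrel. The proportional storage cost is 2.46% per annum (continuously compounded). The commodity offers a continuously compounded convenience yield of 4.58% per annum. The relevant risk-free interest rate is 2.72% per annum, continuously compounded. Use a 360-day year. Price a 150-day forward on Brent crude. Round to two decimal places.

Net carry = r + u − y = 0.0272 + 0.0246 − 0.0458 = 0.0060
F = S·e^((r+u−y)T) = 134.51 · e^(0.0060 × 150/360) = 134.51 · e^0.002500
= 134.51 × 1.002503 = $134.85 per barrel

$134.85 per barrel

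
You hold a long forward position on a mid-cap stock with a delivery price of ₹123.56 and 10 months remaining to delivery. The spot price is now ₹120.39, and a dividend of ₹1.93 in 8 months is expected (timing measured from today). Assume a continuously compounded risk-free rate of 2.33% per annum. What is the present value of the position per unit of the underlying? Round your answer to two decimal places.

PV(remaining dividends) I = 1.93·e^(−0.0233·8/12) = 1.9003
Current forward F = (S − I)·e^(rT) = (120.39 − 1.9003)·e^(0.0233·10/12) = 118.4897 × 1.019606 = 120.8128
Value (long) = (F − K)·e^(−rT) = (120.8128 − 123.56) × 0.980771 = -2.6944
Value = -₹2.69

-₹2.69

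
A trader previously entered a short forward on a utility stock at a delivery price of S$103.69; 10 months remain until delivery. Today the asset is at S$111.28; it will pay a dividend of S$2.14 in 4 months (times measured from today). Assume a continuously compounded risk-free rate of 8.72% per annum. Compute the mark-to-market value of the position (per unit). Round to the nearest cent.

PV(remaining dividends) I = 2.14·e^(−0.0872·4/12) = 2.0787
Current forward F = (S − I)·e^(rT) = (111.28 − 2.0787)·e^(0.0872·10/12) = 109.2013 × 1.075372 = 117.4320
Value (long) = (F − K)·e^(−rT) = (117.4320 − 103.69) × 0.929911 = 12.7788
Short position value = −(long value) = -S$12.78

-S$12.78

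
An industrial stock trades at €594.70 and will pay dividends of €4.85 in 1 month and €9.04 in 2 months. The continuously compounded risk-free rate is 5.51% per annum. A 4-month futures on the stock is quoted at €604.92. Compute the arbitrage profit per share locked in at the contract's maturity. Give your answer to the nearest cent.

PV(dividends) I = 4.85·e^(−0.0551·1/12) + 9.04·e^(−0.0551·2/12) = 13.7851
Fair futures F* = (S − I)·e^(rT) = (594.70 − 13.7851)·e^0.018367 = 580.9149 × 1.018537 = 591.6833
Market €604.92 > fair 591.6833: forward overpriced → cash-and-carry (borrow at r, buy the stock and collect the dividends, short the forward).
Profit at T = |F_mkt − F*| = |604.92 − 591.6833| = €13.24 per share

€13.24 per share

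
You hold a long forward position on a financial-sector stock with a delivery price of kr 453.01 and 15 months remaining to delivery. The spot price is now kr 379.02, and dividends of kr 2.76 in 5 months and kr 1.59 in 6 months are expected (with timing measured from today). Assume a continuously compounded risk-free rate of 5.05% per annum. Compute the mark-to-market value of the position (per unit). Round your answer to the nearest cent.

PV(remaining dividends) I = 2.76·e^(−0.0505·5/12) + 1.59·e^(−0.0505·6/12) = 4.2529
Current forward F = (S − I)·e^(rT) = (379.02 − 4.2529)·e^(0.0505·15/12) = 374.7671 × 1.065160 = 399.1869
Value (long) = (F − K)·e^(−rT) = (399.1869 − 453.01) × 0.938826 = -50.5305
Value = -kr 50.53

-kr 50.53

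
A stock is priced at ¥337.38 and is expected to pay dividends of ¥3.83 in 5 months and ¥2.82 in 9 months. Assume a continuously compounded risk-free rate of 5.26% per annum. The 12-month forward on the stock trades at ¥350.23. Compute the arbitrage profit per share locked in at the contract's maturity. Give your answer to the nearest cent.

¥1.44 per share

PV(dividends) I = 3.83·e^(−0.0526·5/12) + 2.82·e^(−0.0526·9/12) = 6.4579
Fair forward F* = (S − I)·e^(rT) = (337.38 − 6.4579)·e^0.052600 = 330.9221 × 1.054008 = 348.7945
Market ¥350.23 > fair 348.7945: forward overpriced → cash-and-carry (borrow at r, buy the stock and collect the dividends, short the forward).
Profit at T = |F_mkt − F*| = |350.23 − 348.7945| = ¥1.44 per share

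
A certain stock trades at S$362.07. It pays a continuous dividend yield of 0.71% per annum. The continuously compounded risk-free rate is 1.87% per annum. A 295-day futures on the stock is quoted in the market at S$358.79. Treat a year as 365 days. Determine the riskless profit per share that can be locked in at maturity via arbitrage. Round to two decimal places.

S$6.69 per share

Fair futures: F* = S·e^(carry·T), with carry = (r − q) = 0.0187 − 0.0071 = 0.0116
F* = 362.07 · e^(0.0116 × 295/365) = 362.07 · e^0.009375 = 362.07 × 1.009419 = S$365.4803
Market S$358.79 < fair S$365.4803: forward underpriced → reverse cash-and-carry (short spot, go long the forward).
At maturity, profit = |F_mkt − F*| = |358.79 − 365.4803| = S$6.69 per share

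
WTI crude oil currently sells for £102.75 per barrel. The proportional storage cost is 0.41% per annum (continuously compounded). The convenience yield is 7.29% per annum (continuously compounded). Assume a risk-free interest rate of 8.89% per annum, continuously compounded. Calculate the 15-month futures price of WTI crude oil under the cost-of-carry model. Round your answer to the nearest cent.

£105.36 per barrel

Net carry = r + u − y = 0.0889 + 0.0041 − 0.0729 = 0.0201
F = S·e^((r+u−y)T) = 102.75 · e^(0.0201 × 15/12) = 102.75 · e^0.025125
= 102.75 × 1.025443 = £105.36 per barrel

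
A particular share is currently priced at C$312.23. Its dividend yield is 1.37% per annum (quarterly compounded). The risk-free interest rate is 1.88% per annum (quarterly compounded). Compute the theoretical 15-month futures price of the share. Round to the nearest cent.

F = S · (1+r/4)^(4T) / (1+q/4)^(4T)
= 312.23 × 1.023722 / 1.017243 = 312.23 × 1.006369
F = C$314.22

C$314.22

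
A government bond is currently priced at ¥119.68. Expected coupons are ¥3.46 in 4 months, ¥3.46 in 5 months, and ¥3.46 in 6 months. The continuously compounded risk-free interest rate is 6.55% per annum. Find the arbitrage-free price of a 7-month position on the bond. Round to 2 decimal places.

¥113.85

PV(coupons) I = 3.46·e^(−0.0655·4/12) + 3.46·e^(−0.0655·5/12) + 3.46·e^(−0.0655·6/12)
I = 3.3853 + 3.3668 + 3.3485 = 10.1006
F = (S − I)·e^(rT) = (119.68 − 10.1006) · e^(0.0655·7/12)
= 109.5794 · e^0.038208 = 109.5794 × 1.038947 = ¥113.85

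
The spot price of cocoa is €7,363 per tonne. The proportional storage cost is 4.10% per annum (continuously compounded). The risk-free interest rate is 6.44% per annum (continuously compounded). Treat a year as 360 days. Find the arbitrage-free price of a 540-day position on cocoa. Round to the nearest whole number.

Net carry = r + u − y = 0.0644 + 0.0410 − 0.0000 = 0.1054
F = S·e^((r+u−y)T) = 7363 · e^(0.1054 × 540/360) = 7363 · e^0.158100
= 7363 × 1.171283 = €8,624 per tonne

€8,624 per tonne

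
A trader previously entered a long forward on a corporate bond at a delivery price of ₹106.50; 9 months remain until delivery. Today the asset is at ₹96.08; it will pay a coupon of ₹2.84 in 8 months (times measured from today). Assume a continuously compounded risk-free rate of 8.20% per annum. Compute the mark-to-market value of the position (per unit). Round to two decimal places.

-₹6.76

PV(remaining coupons) I = 2.84·e^(−0.0820·8/12) = 2.6889
Current forward F = (S − I)·e^(rT) = (96.08 − 2.6889)·e^(0.0820·9/12) = 93.3911 × 1.063430 = 99.3149
Value (long) = (F − K)·e^(−rT) = (99.3149 − 106.50) × 0.940353 = -6.7565
Value = -₹6.76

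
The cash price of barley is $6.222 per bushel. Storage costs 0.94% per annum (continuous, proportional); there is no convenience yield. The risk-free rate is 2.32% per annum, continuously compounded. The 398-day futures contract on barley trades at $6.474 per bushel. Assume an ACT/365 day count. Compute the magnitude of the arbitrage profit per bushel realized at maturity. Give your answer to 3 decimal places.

$0.027 per bushel

Fair futures: F* = S·e^(carry·T), with carry = (r + u) = 0.0232 + 0.0094 = 0.0326
F* = 6.222 · e^(0.0326 × 398/365) = 6.222 · e^0.035547 = 6.222 × 1.036186 = $6.4471
Market $6.474 > fair $6.4471: forward overpriced → cash-and-carry (buy spot, short the forward).
At maturity, profit = |F_mkt − F*| = |6.474 − 6.4471| = $0.027 per bushel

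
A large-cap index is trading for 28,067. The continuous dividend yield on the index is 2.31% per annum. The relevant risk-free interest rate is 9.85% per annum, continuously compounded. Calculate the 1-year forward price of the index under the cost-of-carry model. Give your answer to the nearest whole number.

F = S·e^((r − q)T) = 28067 · e^((0.0985 − 0.0231) × 1)
= 28067 · e^0.075400 = 28067 × 1.078315
F = 30,265

30,265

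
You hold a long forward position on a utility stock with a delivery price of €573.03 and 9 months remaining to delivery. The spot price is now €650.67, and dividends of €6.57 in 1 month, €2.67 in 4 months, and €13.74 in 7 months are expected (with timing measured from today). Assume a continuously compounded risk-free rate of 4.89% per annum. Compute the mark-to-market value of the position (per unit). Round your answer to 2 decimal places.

PV(remaining dividends) I = 6.57·e^(−0.0489·1/12) + 2.67·e^(−0.0489·4/12) + 13.74·e^(−0.0489·7/12) = 22.5237
Current forward F = (S − I)·e^(rT) = (650.67 − 22.5237)·e^(0.0489·9/12) = 628.1463 × 1.037356 = 651.6113
Value (long) = (F − K)·e^(−rT) = (651.6113 − 573.03) × 0.963989 = 75.7515
Value = €75.75

€75.75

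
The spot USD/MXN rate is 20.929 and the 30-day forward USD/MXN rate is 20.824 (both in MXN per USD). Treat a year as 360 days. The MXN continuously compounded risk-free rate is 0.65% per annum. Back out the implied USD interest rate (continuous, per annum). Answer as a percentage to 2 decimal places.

6.69%

F = S·e^((r_MXN − r_USD)T) ⇒ r_USD = r_MXN − ln(F/S)/T
ln(20.824/20.929) = -0.005030; /(30/360) = -0.060360
r_USD = 0.0065 + 0.060360 = 0.066860
r_USD = 6.69%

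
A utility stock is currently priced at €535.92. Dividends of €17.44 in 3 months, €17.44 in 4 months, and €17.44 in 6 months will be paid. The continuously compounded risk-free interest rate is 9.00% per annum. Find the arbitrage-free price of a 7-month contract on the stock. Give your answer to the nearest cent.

PV(dividends) I = 17.44·e^(−0.0900·3/12) + 17.44·e^(−0.0900·4/12) + 17.44·e^(−0.0900·6/12)
I = 17.0520 + 16.9246 + 16.6726 = 50.6492
F = (S − I)·e^(rT) = (535.92 − 50.6492) · e^(0.0900·7/12)
= 485.2708 · e^0.052500 = 485.2708 × 1.053903 = €511.43

€511.43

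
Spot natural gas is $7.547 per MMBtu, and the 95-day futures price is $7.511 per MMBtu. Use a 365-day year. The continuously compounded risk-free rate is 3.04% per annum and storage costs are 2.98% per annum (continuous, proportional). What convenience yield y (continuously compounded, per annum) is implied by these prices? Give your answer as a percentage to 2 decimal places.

F = S·e^((r+u−y)T) ⇒ (r+u−y) = ln(F/S)/T
ln(7.511/7.547) = -0.004782; /T ⇒ -0.018373
y = r + u − ln(F/S)/T = 0.0304 + 0.0298 + 0.018373 = 0.078573
y = 7.86%

7.86%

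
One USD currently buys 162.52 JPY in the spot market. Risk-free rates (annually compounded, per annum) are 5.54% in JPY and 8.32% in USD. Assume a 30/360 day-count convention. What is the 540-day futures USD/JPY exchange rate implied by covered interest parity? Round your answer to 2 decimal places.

156.30

By covered interest parity, F = S · (1+r_JPY)^T / (1+r_USD)^T
= 162.52 × 1.084241 / 1.127361 = 162.52 × 0.961751
F = 156.30 JPY per USD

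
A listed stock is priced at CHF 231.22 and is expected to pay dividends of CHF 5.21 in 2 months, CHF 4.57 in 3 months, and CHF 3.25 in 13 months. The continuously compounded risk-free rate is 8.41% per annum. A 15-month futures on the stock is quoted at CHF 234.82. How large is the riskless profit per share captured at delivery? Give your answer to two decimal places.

PV(dividends) I = 5.21·e^(−0.0841·2/12) + 4.57·e^(−0.0841·3/12) + 3.25·e^(−0.0841·13/12) = 12.5794
Fair futures F* = (S − I)·e^(rT) = (231.22 − 12.5794)·e^0.105125 = 218.6406 × 1.110849 = 242.8767
Market CHF 234.82 < fair 242.8767: forward underpriced → reverse cash-and-carry (short the stock, invest proceeds at r, pay the dividends, go long the forward).
Profit at T = |F_mkt − F*| = |234.82 − 242.8767| = CHF 8.06 per share

CHF 8.06 per share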